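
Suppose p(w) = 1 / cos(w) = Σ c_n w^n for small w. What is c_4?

5/24

Write the quotient as an unknown series and match coefficients against numerator = denominator · series.
p(0) = 1
p′(0) = 0
p′′(0) = 1
p′′′(0) = 0
p^(4)(0) = 5
Dividing each by k! gives the coefficients c_0, ..., c_4.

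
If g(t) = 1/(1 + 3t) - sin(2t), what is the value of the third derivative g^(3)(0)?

-154

Expand each term separately and add.
The coefficient of t^3 in the expansion is -77/3, so g′′′(0) = 3! * (-77/3) = -154.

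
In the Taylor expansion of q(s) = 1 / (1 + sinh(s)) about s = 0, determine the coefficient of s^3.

Use the geometric series for the reciprocal, then substitute.
q(0) = 1
q′(0) = -1
q′′(0) = 2
q′′′(0) = -7
So c_3 = q′′′(0)/3! = -7/6.

-7/6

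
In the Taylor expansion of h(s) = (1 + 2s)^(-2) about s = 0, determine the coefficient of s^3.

-32

h(0) = 1
h′(0) = -4
h′′(0) = 24
h′′′(0) = -192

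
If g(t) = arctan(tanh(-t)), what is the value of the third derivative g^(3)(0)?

4

Plug the Maclaurin series of the inner function into that of the outer and collect terms.
From the series, [t^3] g = 2/3; multiply by 3! = 6 to get 4.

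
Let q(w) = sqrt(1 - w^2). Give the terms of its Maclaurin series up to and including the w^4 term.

-w^4/8 - w^2/2 + 1

Use the known series and substitute for the argument.
q(0) = 1
q′(0) = 0
q′′(0) = -1
q′′′(0) = 0
q^(4)(0) = -3
Dividing each by k! gives the coefficients c_0, ..., c_4.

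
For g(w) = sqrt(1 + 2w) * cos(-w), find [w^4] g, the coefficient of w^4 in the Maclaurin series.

-1/3

Write out both Maclaurin series and multiply, keeping only the needed powers.
So c_4 = g^(4)(0)/4! = -1/3.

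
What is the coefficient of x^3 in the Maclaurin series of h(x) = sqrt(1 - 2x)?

h(0) = 1
h′(0) = -1
h′′(0) = -1
h′′′(0) = -3

-1/2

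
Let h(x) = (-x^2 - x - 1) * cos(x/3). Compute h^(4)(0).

107/81

Shift and add copies of the series according to the polynomial's terms.
From the series, [x^4] h = 107/1944; multiply by 4! = 24 to get 107/81.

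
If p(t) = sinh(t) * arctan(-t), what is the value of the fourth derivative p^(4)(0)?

Expand each factor separately, then convolve coefficients.
The coefficient of t^4 in the expansion is 1/6, so p^(4)(0) = 4! * (1/6) = 4.

4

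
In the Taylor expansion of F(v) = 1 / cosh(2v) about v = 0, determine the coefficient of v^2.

Write the quotient as an unknown series and match coefficients against numerator = denominator · series.
F(0) = 1
F′(0) = 0
F′′(0) = -4

-2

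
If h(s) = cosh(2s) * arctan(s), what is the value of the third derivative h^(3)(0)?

10

Take the Cauchy product of the two expansions.
The coefficient of s^3 in the expansion is 5/3, so h′′′(0) = 3! * (5/3) = 10.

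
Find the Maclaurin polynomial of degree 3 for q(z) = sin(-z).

z^3/6 - z

q(0) = 0
q′(0) = -1
q′′(0) = 0
q′′′(0) = 1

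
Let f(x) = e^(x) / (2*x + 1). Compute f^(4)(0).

Multiply the numerator's expansion by the denominator's geometric series.
The coefficient of x^4 in the expansion is 233/24, so f^(4)(0) = 4! * (233/24) = 233.

233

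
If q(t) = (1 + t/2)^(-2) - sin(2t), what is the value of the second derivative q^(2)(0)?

3/2

Combine the two series term by term.
The coefficient of t^2 in the expansion is 3/4, so q′′(0) = 2! * (3/4) = 3/2.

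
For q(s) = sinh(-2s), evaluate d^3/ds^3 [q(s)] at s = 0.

-8

The coefficient of s^3 in the expansion is -4/3, so q′′′(0) = 3! * (-4/3) = -8.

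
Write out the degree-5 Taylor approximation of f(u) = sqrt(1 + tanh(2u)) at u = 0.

121*u^5/120 + 17*u^4/24 - 5*u^3/6 - u^2/2 + u + 1

Let u equal the inner series; expand the outer function in u and truncate.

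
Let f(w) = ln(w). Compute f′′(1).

The coefficient of (w - 1)^2 in the expansion is -1/2, so f′′(1) = 2! * (-1/2) = -1.

-1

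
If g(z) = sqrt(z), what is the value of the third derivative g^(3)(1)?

3/8

Differentiate repeatedly and evaluate at the center.
From the series, [(z - 1)^3] g = 1/16; multiply by 3! = 6 to get 3/8.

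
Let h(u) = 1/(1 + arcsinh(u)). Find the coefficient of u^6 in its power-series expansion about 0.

23/45

Plug the Maclaurin series of the inner function into that of the outer and collect terms.
h(0) = 1
h′(0) = -1
h′′(0) = 2
h′′′(0) = -5
h^(4)(0) = 16
h^(5)(0) = -69
h^(6)(0) = 368
So c_6 = h^(6)(0)/6! = 23/45.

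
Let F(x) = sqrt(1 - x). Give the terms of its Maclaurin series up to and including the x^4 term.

F(0) = 1
F′(0) = -1/2
F′′(0) = -1/4
F′′′(0) = -3/8
F^(4)(0) = -15/16
Then c_k = F^(k)(0)/k! gives each Taylor coefficient.

-5*x^4/128 - x^3/16 - x^2/8 - x/2 + 1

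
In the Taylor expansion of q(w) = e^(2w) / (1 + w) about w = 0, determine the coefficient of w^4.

1/3

Expand each factor separately, then convolve coefficients.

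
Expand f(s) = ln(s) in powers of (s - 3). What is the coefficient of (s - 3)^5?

1/1215

f(3) = ln(3)
f′(3) = 1/3
f′′(3) = -1/9
f′′′(3) = 2/27
f^(4)(3) = -2/27
f^(5)(3) = 8/81
So c_5 = f^(5)(3)/5! = 1/1215.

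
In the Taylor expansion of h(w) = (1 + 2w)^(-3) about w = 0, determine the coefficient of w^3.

-80

Apply the Taylor formula c_k = f^(k)(a)/k!.
h(0) = 1
h′(0) = -6
h′′(0) = 48
h′′′(0) = -480
Dividing each by k! gives the coefficients c_0, ..., c_3.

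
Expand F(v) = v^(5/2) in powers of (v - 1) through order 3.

F(1) = 1
F′(1) = 5/2
F′′(1) = 15/4
F′′′(1) = 15/8

5*(v - 1)^3/16 + 15*(v - 1)^2/8 + 5*(v - 1)/2 + 1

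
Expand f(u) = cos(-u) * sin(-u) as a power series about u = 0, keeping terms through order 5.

Multiply the two series term by term and collect like powers.

-2*u^5/15 + 2*u^3/3 - u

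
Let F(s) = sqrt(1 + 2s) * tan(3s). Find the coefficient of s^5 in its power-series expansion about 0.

1041/40

Multiply the two series term by term and collect like powers.
[s^0] = 0;  [s^1] = 3;  [s^2] = 3;  [s^3] = 15/2;  [s^4] = 21/2;  [s^5] = 1041/40.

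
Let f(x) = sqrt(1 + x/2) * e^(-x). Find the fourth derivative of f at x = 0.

Take the Cauchy product of the two expansions.
The coefficient of x^4 in the expansion is -53/2048, so f^(4)(0) = 4! * (-53/2048) = -159/256.

-159/256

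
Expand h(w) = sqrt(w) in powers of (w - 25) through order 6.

-21*(w - 25)^6/50000000000 + 7*(w - 25)^5/500000000 - (w - 25)^4/2000000 + (w - 25)^3/50000 - (w - 25)^2/1000 + (w - 25)/10 + 5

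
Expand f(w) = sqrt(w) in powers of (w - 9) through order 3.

f(9) = 3
f′(9) = 1/6
f′′(9) = -1/108
f′′′(9) = 1/648

(w - 9)^3/3888 - (w - 9)^2/216 + (w - 9)/6 + 3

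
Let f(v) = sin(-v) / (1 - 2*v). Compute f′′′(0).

-23

Expand 1/(denominator) as a geometric series and multiply by the numerator's series.
From the series, [v^3] f = -23/6; multiply by 3! = 6 to get -23.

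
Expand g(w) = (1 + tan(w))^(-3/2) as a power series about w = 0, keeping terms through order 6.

21265*w^6/3072 - 6521*w^5/1280 + 475*w^4/128 - 43*w^3/16 + 15*w^2/8 - 3*w/2 + 1

Plug the Maclaurin series of the inner function into that of the outer and collect terms.
[w^0] = 1;  [w^1] = -3/2;  [w^2] = 15/8;  [w^3] = -43/16;  [w^4] = 475/128;  [w^5] = -6521/1280;  [w^6] = 21265/3072.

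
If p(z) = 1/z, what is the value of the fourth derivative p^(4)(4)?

3/128

The coefficient of (z - 4)^4 in the expansion is 1/1024, so p^(4)(4) = 4! * (1/1024) = 3/128.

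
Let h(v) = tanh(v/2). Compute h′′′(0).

The coefficient of v^3 in the expansion is -1/24, so h′′′(0) = 3! * (-1/24) = -1/4.

-1/4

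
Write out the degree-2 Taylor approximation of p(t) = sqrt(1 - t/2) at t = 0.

-t^2/32 - t/4 + 1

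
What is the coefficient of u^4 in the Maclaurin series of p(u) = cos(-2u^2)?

p(0) = 1
p′(0) = 0
p′′(0) = 0
p′′′(0) = 0
p^(4)(0) = -48
Dividing each by k! gives the coefficients c_0, ..., c_4.

-2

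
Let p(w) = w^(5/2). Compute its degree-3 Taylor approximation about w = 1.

Use the known series and substitute for the argument.
p(1) = 1
p′(1) = 5/2
p′′(1) = 15/4
p′′′(1) = 15/8

5*(w - 1)^3/16 + 15*(w - 1)^2/8 + 5*(w - 1)/2 + 1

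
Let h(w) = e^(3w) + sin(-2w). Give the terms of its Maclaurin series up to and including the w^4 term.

27*w^4/8 + 35*w^3/6 + 9*w^2/2 + w + 1

Combine the two series term by term.
[w^0] = 1;  [w^1] = 1;  [w^2] = 9/2;  [w^3] = 35/6;  [w^4] = 27/8.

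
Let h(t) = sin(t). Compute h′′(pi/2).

From the series, [(t - pi/2)^2] h = -1/2; multiply by 2! = 2 to get -1.

-1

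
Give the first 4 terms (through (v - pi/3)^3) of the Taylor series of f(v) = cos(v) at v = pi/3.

sqrt(3)*(v - pi/3)^3/12 - (v - pi/3)^2/4 - sqrt(3)*(v - pi/3)/2 + 1/2

Use the known series and substitute for the argument.
[(v - pi/3)^0] = 1/2;  [(v - pi/3)^1] = -sqrt(3)/2;  [(v - pi/3)^2] = -1/4;  [(v - pi/3)^3] = sqrt(3)/12.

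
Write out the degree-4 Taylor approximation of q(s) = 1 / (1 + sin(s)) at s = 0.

2*s^4/3 - 5*s^3/6 + s^2 - s + 1

Use the geometric series for the reciprocal, then substitute.
q(0) = 1
q′(0) = -1
q′′(0) = 2
q′′′(0) = -5
q^(4)(0) = 16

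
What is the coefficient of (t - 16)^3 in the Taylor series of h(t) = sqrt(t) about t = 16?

1/16384

Compute the successive derivatives at the expansion point and divide by k!.
[(t - 16)^0] = 4;  [(t - 16)^1] = 1/8;  [(t - 16)^2] = -1/512;  [(t - 16)^3] = 1/16384.
So c_3 = h′′′(16)/3! = 1/16384.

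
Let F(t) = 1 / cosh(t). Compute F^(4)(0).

Write the quotient as an unknown series and match coefficients against numerator = denominator · series.
From the series, [t^4] F = 5/24; multiply by 4! = 24 to get 5.

5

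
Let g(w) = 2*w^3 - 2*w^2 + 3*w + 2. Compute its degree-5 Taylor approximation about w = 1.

2*(w - 1)^3 + 4*(w - 1)^2 + 5*(w - 1) + 5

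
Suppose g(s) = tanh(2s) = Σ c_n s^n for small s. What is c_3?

-8/3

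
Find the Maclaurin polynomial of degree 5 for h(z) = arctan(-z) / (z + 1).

Use 1/(1 - r) = Σ r^k on the denominator, then take the Cauchy product.
h(0) = 0
h′(0) = -1
h′′(0) = 2
h′′′(0) = -4
h^(4)(0) = 16
h^(5)(0) = -104

-13*z^5/15 + 2*z^4/3 - 2*z^3/3 + z^2 - z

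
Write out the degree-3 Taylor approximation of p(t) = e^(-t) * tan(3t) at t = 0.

Take the Cauchy product of the two expansions.

21*t^3/2 - 3*t^2 + 3*t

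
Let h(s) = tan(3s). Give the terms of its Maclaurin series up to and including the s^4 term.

9*s^3 + 3*s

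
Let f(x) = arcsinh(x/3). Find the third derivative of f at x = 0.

-1/27

From the series, [x^3] f = -1/162; multiply by 3! = 6 to get -1/27.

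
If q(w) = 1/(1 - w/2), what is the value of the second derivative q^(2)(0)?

Compute the successive derivatives at the expansion point and divide by k!.
The coefficient of w^2 in the expansion is 1/4, so q′′(0) = 2! * (1/4) = 1/2.

1/2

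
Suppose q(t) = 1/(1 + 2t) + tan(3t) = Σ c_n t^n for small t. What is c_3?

Add the two expansions coefficient-wise.

1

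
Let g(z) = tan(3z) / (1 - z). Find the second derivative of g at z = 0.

6

Take the Cauchy product of the two expansions.
The coefficient of z^2 in the expansion is 3, so g′′(0) = 2! * (3) = 6.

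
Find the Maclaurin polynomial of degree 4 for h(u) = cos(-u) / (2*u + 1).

Expand 1/(denominator) as a geometric series and multiply by the numerator's series.
h(0) = 1
h′(0) = -2
h′′(0) = 7
h′′′(0) = -42
h^(4)(0) = 337
Then c_k = h^(k)(0)/k! gives each Taylor coefficient.

337*u^4/24 - 7*u^3 + 7*u^2/2 - 2*u + 1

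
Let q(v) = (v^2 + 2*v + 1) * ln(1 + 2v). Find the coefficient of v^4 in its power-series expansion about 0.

-2/3

Multiply each power in the prefactor through the base expansion.
q(0) = 0
q′(0) = 2
q′′(0) = 4
q′′′(0) = 4
q^(4)(0) = -16
The Taylor polynomial is Σ q^(k)(0)/k! · v^k.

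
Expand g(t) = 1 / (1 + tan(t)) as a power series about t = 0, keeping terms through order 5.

-32*t^5/15 + 5*t^4/3 - 4*t^3/3 + t^2 - t + 1

Expand as Σ (-1)^k u^k with u equal to the inner function's series.
g(0) = 1
g′(0) = -1
g′′(0) = 2
g′′′(0) = -8
g^(4)(0) = 40
g^(5)(0) = -256
The Taylor polynomial is Σ g^(k)(0)/k! · t^k.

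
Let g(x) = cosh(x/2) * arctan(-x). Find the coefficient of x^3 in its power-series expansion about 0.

Expand each factor separately, then convolve coefficients.

5/24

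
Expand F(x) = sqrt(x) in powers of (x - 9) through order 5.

F(9) = 3
F′(9) = 1/6
F′′(9) = -1/108
F′′′(9) = 1/648
F^(4)(9) = -5/11664
F^(5)(9) = 35/209952

7*(x - 9)^5/5038848 - 5*(x - 9)^4/279936 + (x - 9)^3/3888 - (x - 9)^2/216 + (x - 9)/6 + 3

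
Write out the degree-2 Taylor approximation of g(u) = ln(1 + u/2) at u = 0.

Use the known series and substitute for the argument.
[u^0] = 0;  [u^1] = 1/2;  [u^2] = -1/8.

-u^2/8 + u/2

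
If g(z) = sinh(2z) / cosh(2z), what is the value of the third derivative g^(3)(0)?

-16

Divide the numerator series by the denominator series (power-series long division).
From the series, [z^3] g = -8/3; multiply by 3! = 6 to get -16.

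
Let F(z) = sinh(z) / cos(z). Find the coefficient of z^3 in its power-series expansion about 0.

Invert the denominator's series and multiply.
F(0) = 0
F′(0) = 1
F′′(0) = 0
F′′′(0) = 4
The Taylor polynomial is Σ F^(k)(0)/k! · z^k.

2/3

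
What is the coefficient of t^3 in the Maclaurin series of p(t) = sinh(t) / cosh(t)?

Write the quotient as an unknown series and match coefficients against numerator = denominator · series.
[t^0] = 0;  [t^1] = 1;  [t^2] = 0;  [t^3] = -1/3.

-1/3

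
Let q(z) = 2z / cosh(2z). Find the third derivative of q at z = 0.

-24

Invert the denominator's series and multiply.
The coefficient of z^3 in the expansion is -4, so q′′′(0) = 3! * (-4) = -24.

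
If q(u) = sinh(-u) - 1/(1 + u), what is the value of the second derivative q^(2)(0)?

-2

Combine the two series term by term.
The coefficient of u^2 in the expansion is -1, so q′′(0) = 2! * (-1) = -2.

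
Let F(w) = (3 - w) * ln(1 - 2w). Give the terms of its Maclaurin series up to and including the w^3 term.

-6*w^3 - 4*w^2 - 6*w

Distribute the polynomial across the series and collect like powers.
F(0) = 0
F′(0) = -6
F′′(0) = -8
F′′′(0) = -36
Then c_k = F^(k)(0)/k! gives each Taylor coefficient.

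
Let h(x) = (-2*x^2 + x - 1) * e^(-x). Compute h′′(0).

-7

Multiply each power in the prefactor through the base expansion.
The coefficient of x^2 in the expansion is -7/2, so h′′(0) = 2! * (-7/2) = -7.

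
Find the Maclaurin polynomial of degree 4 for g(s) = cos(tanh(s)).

Compose series: expand the inner function first, then feed it into the outer expansion.
g(0) = 1
g′(0) = 0
g′′(0) = -1
g′′′(0) = 0
g^(4)(0) = 9
Then c_k = g^(k)(0)/k! gives each Taylor coefficient.

3*s^4/8 - s^2/2 + 1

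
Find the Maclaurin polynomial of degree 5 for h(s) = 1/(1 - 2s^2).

4*s^4 + 2*s^2 + 1

h(0) = 1
h′(0) = 0
h′′(0) = 4
h′′′(0) = 0
h^(4)(0) = 96
h^(5)(0) = 0
The Taylor polynomial is Σ h^(k)(0)/k! · s^k.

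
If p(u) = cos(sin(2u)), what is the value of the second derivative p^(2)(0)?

Substitute the inner expansion into the outer series and collect powers.
From the series, [u^2] p = -2; multiply by 2! = 2 to get -4.

-4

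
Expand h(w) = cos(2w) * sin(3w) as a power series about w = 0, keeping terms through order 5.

521*w^5/40 - 21*w^3/2 + 3*w

Expand each factor separately, then convolve coefficients.
[w^0] = 0;  [w^1] = 3;  [w^2] = 0;  [w^3] = -21/2;  [w^4] = 0;  [w^5] = 521/40.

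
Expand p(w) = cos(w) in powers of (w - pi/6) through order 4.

p(pi/6) = sqrt(3)/2
p′(pi/6) = -1/2
p′′(pi/6) = -sqrt(3)/2
p′′′(pi/6) = 1/2
p^(4)(pi/6) = sqrt(3)/2

sqrt(3)*(w - pi/6)^4/48 + (w - pi/6)^3/12 - sqrt(3)*(w - pi/6)^2/4 - (w - pi/6)/2 + sqrt(3)/2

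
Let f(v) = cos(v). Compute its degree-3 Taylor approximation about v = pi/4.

sqrt(2)*(v - pi/4)^3/12 - sqrt(2)*(v - pi/4)^2/4 - sqrt(2)*(v - pi/4)/2 + sqrt(2)/2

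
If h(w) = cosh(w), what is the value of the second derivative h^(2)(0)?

From the series, [w^2] h = 1/2; multiply by 2! = 2 to get 1.

1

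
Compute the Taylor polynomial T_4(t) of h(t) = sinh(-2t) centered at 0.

-4*t^3/3 - 2*t

h(0) = 0
h′(0) = -2
h′′(0) = 0
h′′′(0) = -8
h^(4)(0) = 0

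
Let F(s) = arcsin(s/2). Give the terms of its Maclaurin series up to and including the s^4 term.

F(0) = 0
F′(0) = 1/2
F′′(0) = 0
F′′′(0) = 1/8
F^(4)(0) = 0

s^3/48 + s/2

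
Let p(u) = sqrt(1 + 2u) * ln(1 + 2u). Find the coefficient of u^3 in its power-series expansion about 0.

Multiply the two series term by term and collect like powers.
[u^0] = 0;  [u^1] = 2;  [u^2] = 0;  [u^3] = -1/3.
So c_3 = p′′′(0)/3! = -1/3.

-1/3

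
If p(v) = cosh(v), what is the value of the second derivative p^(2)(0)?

1

The coefficient of v^2 in the expansion is 1/2, so p′′(0) = 2! * (1/2) = 1.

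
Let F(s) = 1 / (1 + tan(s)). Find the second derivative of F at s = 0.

2

Expand as Σ (-1)^k u^k with u equal to the inner function's series.
The coefficient of s^2 in the expansion is 1, so F′′(0) = 2! * (1) = 2.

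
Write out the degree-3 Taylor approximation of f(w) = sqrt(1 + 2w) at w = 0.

Use the known series and substitute for the argument.
[w^0] = 1;  [w^1] = 1;  [w^2] = -1/2;  [w^3] = 1/2.

w^3/2 - w^2/2 + w + 1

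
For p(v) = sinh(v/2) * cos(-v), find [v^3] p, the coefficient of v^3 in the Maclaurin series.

Multiply the two series term by term and collect like powers.
So c_3 = p′′′(0)/3! = -11/48.

-11/48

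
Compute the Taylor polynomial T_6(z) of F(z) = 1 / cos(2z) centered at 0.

244*z^6/45 + 10*z^4/3 + 2*z^2 + 1

Write the quotient as an unknown series and match coefficients against numerator = denominator · series.
F(0) = 1
F′(0) = 0
F′′(0) = 4
F′′′(0) = 0
F^(4)(0) = 80
F^(5)(0) = 0
F^(6)(0) = 3904
Then c_k = F^(k)(0)/k! gives each Taylor coefficient.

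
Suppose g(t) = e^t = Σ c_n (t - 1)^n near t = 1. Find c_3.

e/6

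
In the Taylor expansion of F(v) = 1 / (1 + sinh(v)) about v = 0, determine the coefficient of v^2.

Expand as Σ (-1)^k u^k with u equal to the inner function's series.
F(0) = 1
F′(0) = -1
F′′(0) = 2
So c_2 = F′′(0)/2! = 1.

1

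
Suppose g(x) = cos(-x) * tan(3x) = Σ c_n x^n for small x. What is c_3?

Expand each factor separately, then convolve coefficients.
[x^0] = 0;  [x^1] = 3;  [x^2] = 0;  [x^3] = 15/2.
So c_3 = g′′′(0)/3! = 15/2.

15/2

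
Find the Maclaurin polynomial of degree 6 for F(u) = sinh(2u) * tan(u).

44*u^6/45 + 2*u^4 + 2*u^2

Expand each factor separately, then convolve coefficients.
F(0) = 0
F′(0) = 0
F′′(0) = 4
F′′′(0) = 0
F^(4)(0) = 48
F^(5)(0) = 0
F^(6)(0) = 704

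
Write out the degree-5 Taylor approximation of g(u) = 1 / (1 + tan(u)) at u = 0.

-32*u^5/15 + 5*u^4/3 - 4*u^3/3 + u^2 - u + 1

Write 1/(1+u) = 1 - u + u^2 - u^3 + ... and substitute the series for u.
g(0) = 1
g′(0) = -1
g′′(0) = 2
g′′′(0) = -8
g^(4)(0) = 40
g^(5)(0) = -256
The Taylor polynomial is Σ g^(k)(0)/k! · u^k.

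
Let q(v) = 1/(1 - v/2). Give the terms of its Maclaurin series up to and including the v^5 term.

v^5/32 + v^4/16 + v^3/8 + v^2/4 + v/2 + 1

[v^0] = 1;  [v^1] = 1/2;  [v^2] = 1/4;  [v^3] = 1/8;  [v^4] = 1/16;  [v^5] = 1/32.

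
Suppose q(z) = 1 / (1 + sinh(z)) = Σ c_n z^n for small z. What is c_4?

Expand as Σ (-1)^k u^k with u equal to the inner function's series.
q(0) = 1
q′(0) = -1
q′′(0) = 2
q′′′(0) = -7
q^(4)(0) = 32

4/3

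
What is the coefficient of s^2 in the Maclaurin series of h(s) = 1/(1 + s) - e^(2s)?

-1

Expand each term separately and add.
[s^0] = 0;  [s^1] = -3;  [s^2] = -1.
So c_2 = h′′(0)/2! = -1.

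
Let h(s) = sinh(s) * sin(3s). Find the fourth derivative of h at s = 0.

Take the Cauchy product of the two expansions.
From the series, [s^4] h = -4; multiply by 4! = 24 to get -96.

-96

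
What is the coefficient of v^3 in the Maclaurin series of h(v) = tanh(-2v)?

8/3

h(0) = 0
h′(0) = -2
h′′(0) = 0
h′′′(0) = 16
So c_3 = h′′′(0)/3! = 8/3.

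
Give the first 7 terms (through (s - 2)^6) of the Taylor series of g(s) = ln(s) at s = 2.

g(2) = ln(2)
g′(2) = 1/2
g′′(2) = -1/4
g′′′(2) = 1/4
g^(4)(2) = -3/8
g^(5)(2) = 3/4
g^(6)(2) = -15/8
Then c_k = g^(k)(2)/k! gives each Taylor coefficient.

-(s - 2)^6/384 + (s - 2)^5/160 - (s - 2)^4/64 + (s - 2)^3/24 - (s - 2)^2/8 + (s - 2)/2 + ln(2)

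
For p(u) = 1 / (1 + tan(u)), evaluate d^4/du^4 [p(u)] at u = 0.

40

Write 1/(1+u) = 1 - u + u^2 - u^3 + ... and substitute the series for u.
From the series, [u^4] p = 5/3; multiply by 4! = 24 to get 40.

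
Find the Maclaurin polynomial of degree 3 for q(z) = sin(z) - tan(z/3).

-29*z^3/162 + 2*z/3

Expand each term separately and add.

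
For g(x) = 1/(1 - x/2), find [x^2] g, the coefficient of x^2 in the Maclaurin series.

1/4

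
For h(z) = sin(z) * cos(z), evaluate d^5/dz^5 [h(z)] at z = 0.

16

Write out both Maclaurin series and multiply, keeping only the needed powers.
From the series, [z^5] h = 2/15; multiply by 5! = 120 to get 16.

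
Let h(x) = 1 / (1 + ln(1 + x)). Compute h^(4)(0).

Write 1/(1+u) = 1 - u + u^2 - u^3 + ... and substitute the series for u.
From the series, [x^4] h = 11/3; multiply by 4! = 24 to get 88.

88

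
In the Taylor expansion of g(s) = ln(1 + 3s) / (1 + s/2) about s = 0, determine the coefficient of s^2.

-6

Take the Cauchy product of the two expansions.
g(0) = 0
g′(0) = 3
g′′(0) = -12
So c_2 = g′′(0)/2! = -6.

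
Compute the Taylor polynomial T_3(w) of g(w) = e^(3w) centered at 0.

g(0) = 1
g′(0) = 3
g′′(0) = 9
g′′′(0) = 27
Then c_k = g^(k)(0)/k! gives each Taylor coefficient.

9*w^3/2 + 9*w^2/2 + 3*w + 1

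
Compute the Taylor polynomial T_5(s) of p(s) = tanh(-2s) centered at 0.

-64*s^5/15 + 8*s^3/3 - 2*s

Apply the Taylor formula c_k = f^(k)(a)/k!.
p(0) = 0
p′(0) = -2
p′′(0) = 0
p′′′(0) = 16
p^(4)(0) = 0
p^(5)(0) = -512
Dividing each by k! gives the coefficients c_0, ..., c_5.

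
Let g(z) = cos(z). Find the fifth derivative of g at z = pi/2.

Apply the Taylor formula c_k = f^(k)(a)/k!.
From the series, [(z - pi/2)^5] g = -1/120; multiply by 5! = 120 to get -1.

-1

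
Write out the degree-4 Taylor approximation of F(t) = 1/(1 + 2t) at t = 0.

16*t^4 - 8*t^3 + 4*t^2 - 2*t + 1

F(0) = 1
F′(0) = -2
F′′(0) = 8
F′′′(0) = -48
F^(4)(0) = 384
Dividing each by k! gives the coefficients c_0, ..., c_4.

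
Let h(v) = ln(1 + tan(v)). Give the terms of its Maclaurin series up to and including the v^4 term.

Substitute the inner expansion into the outer series and collect powers.
h(0) = 0
h′(0) = 1
h′′(0) = -1
h′′′(0) = 4
h^(4)(0) = -14
Then c_k = h^(k)(0)/k! gives each Taylor coefficient.

-7*v^4/12 + 2*v^3/3 - v^2/2 + v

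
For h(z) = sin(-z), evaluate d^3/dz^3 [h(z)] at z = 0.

1

Apply the Taylor formula c_k = f^(k)(a)/k!.
The coefficient of z^3 in the expansion is 1/6, so h′′′(0) = 3! * (1/6) = 1.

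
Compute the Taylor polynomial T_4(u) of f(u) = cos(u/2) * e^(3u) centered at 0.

Take the Cauchy product of the two expansions.

1081*u^4/384 + 33*u^3/8 + 35*u^2/8 + 3*u + 1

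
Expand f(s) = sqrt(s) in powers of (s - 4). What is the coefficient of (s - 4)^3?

Differentiate repeatedly and evaluate at the center.

1/512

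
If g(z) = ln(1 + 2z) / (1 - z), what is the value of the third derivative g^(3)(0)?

16

Multiply the numerator's expansion by the denominator's geometric series.
From the series, [z^3] g = 8/3; multiply by 3! = 6 to get 16.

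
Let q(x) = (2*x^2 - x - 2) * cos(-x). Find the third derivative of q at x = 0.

Shift and add copies of the series according to the polynomial's terms.
The coefficient of x^3 in the expansion is 1/2, so q′′′(0) = 3! * (1/2) = 3.

3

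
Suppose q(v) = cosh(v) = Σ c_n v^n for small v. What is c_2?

1/2

q(0) = 1
q′(0) = 0
q′′(0) = 1
So c_2 = q′′(0)/2! = 1/2.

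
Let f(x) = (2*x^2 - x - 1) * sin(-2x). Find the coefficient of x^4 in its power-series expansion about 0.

Distribute the polynomial across the series and collect like powers.
f(0) = 0
f′(0) = 2
f′′(0) = 4
f′′′(0) = -32
f^(4)(0) = -32

-4/3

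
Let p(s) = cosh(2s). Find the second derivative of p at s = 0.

4

Use the known series and substitute for the argument.
The coefficient of s^2 in the expansion is 2, so p′′(0) = 2! * (2) = 4.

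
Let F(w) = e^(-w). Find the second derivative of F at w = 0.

The coefficient of w^2 in the expansion is 1/2, so F′′(0) = 2! * (1/2) = 1.

1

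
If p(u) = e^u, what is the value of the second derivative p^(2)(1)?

e

The coefficient of (u - 1)^2 in the expansion is e/2, so p′′(1) = 2! * (e/2) = e.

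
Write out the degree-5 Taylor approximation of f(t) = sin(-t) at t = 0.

-t^5/120 + t^3/6 - t

[t^0] = 0;  [t^1] = -1;  [t^2] = 0;  [t^3] = 1/6;  [t^4] = 0;  [t^5] = -1/120.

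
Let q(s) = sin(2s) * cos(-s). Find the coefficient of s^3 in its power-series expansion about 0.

Write out both Maclaurin series and multiply, keeping only the needed powers.
q(0) = 0
q′(0) = 2
q′′(0) = 0
q′′′(0) = -14
So c_3 = q′′′(0)/3! = -7/3.

-7/3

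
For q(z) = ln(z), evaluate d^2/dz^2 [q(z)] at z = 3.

-1/9

Compute the successive derivatives at the expansion point and divide by k!.
The coefficient of (z - 3)^2 in the expansion is -1/18, so q′′(3) = 2! * (-1/18) = -1/9.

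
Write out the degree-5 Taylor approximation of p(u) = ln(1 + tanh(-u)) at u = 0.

u^4/12 - u^2/2 - u

Substitute the inner expansion into the outer series and collect powers.
p(0) = 0
p′(0) = -1
p′′(0) = -1
p′′′(0) = 0
p^(4)(0) = 2
p^(5)(0) = 0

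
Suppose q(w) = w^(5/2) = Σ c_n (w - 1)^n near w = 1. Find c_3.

5/16

q(1) = 1
q′(1) = 5/2
q′′(1) = 15/4
q′′′(1) = 15/8
So c_3 = q′′′(1)/3! = 5/16.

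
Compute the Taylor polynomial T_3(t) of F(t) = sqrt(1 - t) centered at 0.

-t^3/16 - t^2/8 - t/2 + 1

Apply the Taylor formula c_k = f^(k)(a)/k!.
F(0) = 1
F′(0) = -1/2
F′′(0) = -1/4
F′′′(0) = -3/8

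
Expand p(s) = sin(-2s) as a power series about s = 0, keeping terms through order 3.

4*s^3/3 - 2*s

Use the known series and substitute for the argument.
p(0) = 0
p′(0) = -2
p′′(0) = 0
p′′′(0) = 8
The Taylor polynomial is Σ p^(k)(0)/k! · s^k.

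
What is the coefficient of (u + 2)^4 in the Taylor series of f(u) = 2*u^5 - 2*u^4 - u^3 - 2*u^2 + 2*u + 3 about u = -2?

f(-2) = -97
f′(-2) = 222
f′′(-2) = -408
f′′′(-2) = 570
f^(4)(-2) = -528
So c_4 = f^(4)(-2)/4! = -22.

-22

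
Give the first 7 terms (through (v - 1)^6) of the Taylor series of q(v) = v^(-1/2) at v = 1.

q(1) = 1
q′(1) = -1/2
q′′(1) = 3/4
q′′′(1) = -15/8
q^(4)(1) = 105/16
q^(5)(1) = -945/32
q^(6)(1) = 10395/64

231*(v - 1)^6/1024 - 63*(v - 1)^5/256 + 35*(v - 1)^4/128 - 5*(v - 1)^3/16 + 3*(v - 1)^2/8 - (v - 1)/2 + 1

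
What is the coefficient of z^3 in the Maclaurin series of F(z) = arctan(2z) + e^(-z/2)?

-43/16

Combine the two series term by term.
[z^0] = 1;  [z^1] = 3/2;  [z^2] = 1/8;  [z^3] = -43/16.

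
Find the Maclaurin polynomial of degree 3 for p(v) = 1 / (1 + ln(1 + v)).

-7*v^3/3 + 3*v^2/2 - v + 1

Write 1/(1+u) = 1 - u + u^2 - u^3 + ... and substitute the series for u.
p(0) = 1
p′(0) = -1
p′′(0) = 3
p′′′(0) = -14
Then c_k = p^(k)(0)/k! gives each Taylor coefficient.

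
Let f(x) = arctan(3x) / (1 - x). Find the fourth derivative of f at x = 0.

Write out both Maclaurin series and multiply, keeping only the needed powers.
The coefficient of x^4 in the expansion is -6, so f^(4)(0) = 4! * (-6) = -144.

-144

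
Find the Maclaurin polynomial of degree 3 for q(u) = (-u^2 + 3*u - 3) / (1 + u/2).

Distribute the polynomial across the series and collect like powers.
[u^0] = -3;  [u^1] = 9/2;  [u^2] = -13/4;  [u^3] = 13/8.

13*u^3/8 - 13*u^2/4 + 9*u/2 - 3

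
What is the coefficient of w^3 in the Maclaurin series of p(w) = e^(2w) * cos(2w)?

-8/3

Take the Cauchy product of the two expansions.
[w^0] = 1;  [w^1] = 2;  [w^2] = 0;  [w^3] = -8/3.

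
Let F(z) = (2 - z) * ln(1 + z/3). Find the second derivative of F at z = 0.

Distribute the polynomial across the series and collect like powers.
The coefficient of z^2 in the expansion is -4/9, so F′′(0) = 2! * (-4/9) = -8/9.

-8/9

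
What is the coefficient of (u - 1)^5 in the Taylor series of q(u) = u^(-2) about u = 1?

-6

Use the known series and substitute for the argument.
q(1) = 1
q′(1) = -2
q′′(1) = 6
q′′′(1) = -24
q^(4)(1) = 120
q^(5)(1) = -720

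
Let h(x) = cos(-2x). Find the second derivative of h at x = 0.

The coefficient of x^2 in the expansion is -2, so h′′(0) = 2! * (-2) = -4.

-4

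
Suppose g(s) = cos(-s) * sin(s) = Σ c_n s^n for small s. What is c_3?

Write out both Maclaurin series and multiply, keeping only the needed powers.

-2/3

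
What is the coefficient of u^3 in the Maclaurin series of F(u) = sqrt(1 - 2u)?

Compute the successive derivatives at the expansion point and divide by k!.
[u^0] = 1;  [u^1] = -1;  [u^2] = -1/2;  [u^3] = -1/2.
So c_3 = F′′′(0)/3! = -1/2.

-1/2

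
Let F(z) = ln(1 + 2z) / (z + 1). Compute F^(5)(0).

2048

Multiply the numerator's expansion by the denominator's geometric series.
From the series, [z^5] F = 256/15; multiply by 5! = 120 to get 2048.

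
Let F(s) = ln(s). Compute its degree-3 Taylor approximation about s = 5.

Compute the successive derivatives at the expansion point and divide by k!.
F(5) = ln(5)
F′(5) = 1/5
F′′(5) = -1/25
F′′′(5) = 2/125

(s - 5)^3/375 - (s - 5)^2/50 + (s - 5)/5 + ln(5)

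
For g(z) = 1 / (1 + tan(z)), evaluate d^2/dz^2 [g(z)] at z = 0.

2

Expand as Σ (-1)^k u^k with u equal to the inner function's series.
The coefficient of z^2 in the expansion is 1, so g′′(0) = 2! * (1) = 2.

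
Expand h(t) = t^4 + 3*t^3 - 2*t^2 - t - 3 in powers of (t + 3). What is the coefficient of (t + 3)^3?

-9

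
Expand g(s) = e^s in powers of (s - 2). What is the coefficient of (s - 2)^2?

Compute the successive derivatives at the expansion point and divide by k!.
[(s - 2)^0] = e^(2);  [(s - 2)^1] = e^(2);  [(s - 2)^2] = e^(2)/2.

e^(2)/2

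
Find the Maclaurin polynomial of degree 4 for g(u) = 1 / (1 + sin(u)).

2*u^4/3 - 5*u^3/6 + u^2 - u + 1

Use the geometric series for the reciprocal, then substitute.
g(0) = 1
g′(0) = -1
g′′(0) = 2
g′′′(0) = -5
g^(4)(0) = 16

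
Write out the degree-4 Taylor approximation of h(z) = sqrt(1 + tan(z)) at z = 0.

Let u equal the inner series; expand the outer function in u and truncate.

-47*z^4/384 + 11*z^3/48 - z^2/8 + z/2 + 1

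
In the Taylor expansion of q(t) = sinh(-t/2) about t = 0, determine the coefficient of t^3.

-1/48

Use the known series and substitute for the argument.
q(0) = 0
q′(0) = -1/2
q′′(0) = 0
q′′′(0) = -1/8
So c_3 = q′′′(0)/3! = -1/48.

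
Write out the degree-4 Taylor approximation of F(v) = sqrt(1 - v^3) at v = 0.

1 - v^3/2

F(0) = 1
F′(0) = 0
F′′(0) = 0
F′′′(0) = -3
F^(4)(0) = 0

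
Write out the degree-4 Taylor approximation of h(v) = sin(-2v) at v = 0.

Compute the successive derivatives at the expansion point and divide by k!.
h(0) = 0
h′(0) = -2
h′′(0) = 0
h′′′(0) = 8
h^(4)(0) = 0

4*v^3/3 - 2*v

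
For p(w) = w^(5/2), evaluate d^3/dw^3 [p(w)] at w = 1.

15/8

The coefficient of (w - 1)^3 in the expansion is 5/16, so p′′′(1) = 3! * (5/16) = 15/8.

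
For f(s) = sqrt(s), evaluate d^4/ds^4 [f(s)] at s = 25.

-3/250000

From the series, [(s - 25)^4] f = -1/2000000; multiply by 4! = 24 to get -3/250000.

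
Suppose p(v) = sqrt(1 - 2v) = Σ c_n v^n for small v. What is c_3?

p(0) = 1
p′(0) = -1
p′′(0) = -1
p′′′(0) = -3
So c_3 = p′′′(0)/3! = -1/2.

-1/2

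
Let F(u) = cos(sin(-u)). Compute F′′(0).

Substitute the inner expansion into the outer series and collect powers.
The coefficient of u^2 in the expansion is -1/2, so F′′(0) = 2! * (-1/2) = -1.

-1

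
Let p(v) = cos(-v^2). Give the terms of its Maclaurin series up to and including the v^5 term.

[v^0] = 1;  [v^1] = 0;  [v^2] = 0;  [v^3] = 0;  [v^4] = -1/2;  [v^5] = 0.

1 - v^4/2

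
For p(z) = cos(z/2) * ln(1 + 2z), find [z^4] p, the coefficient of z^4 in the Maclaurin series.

-15/4

Expand each factor separately, then convolve coefficients.
[z^0] = 0;  [z^1] = 2;  [z^2] = -2;  [z^3] = 29/12;  [z^4] = -15/4.
So c_4 = p^(4)(0)/4! = -15/4.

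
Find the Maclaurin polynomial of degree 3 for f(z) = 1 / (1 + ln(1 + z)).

-7*z^3/3 + 3*z^2/2 - z + 1

Expand as Σ (-1)^k u^k with u equal to the inner function's series.
[z^0] = 1;  [z^1] = -1;  [z^2] = 3/2;  [z^3] = -7/3.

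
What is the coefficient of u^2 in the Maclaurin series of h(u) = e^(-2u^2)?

h(0) = 1
h′(0) = 0
h′′(0) = -4
Dividing each by k! gives the coefficients c_0, ..., c_2.

-2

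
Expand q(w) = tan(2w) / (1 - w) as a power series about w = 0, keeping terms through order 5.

Expand each factor separately, then convolve coefficients.
[w^0] = 0;  [w^1] = 2;  [w^2] = 2;  [w^3] = 14/3;  [w^4] = 14/3;  [w^5] = 134/15.

134*w^5/15 + 14*w^4/3 + 14*w^3/3 + 2*w^2 + 2*w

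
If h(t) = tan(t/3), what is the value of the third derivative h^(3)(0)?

2/27

Differentiate repeatedly and evaluate at the center.
The coefficient of t^3 in the expansion is 1/81, so h′′′(0) = 3! * (1/81) = 2/27.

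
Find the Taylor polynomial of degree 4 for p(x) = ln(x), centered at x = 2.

-(x - 2)^4/64 + (x - 2)^3/24 - (x - 2)^2/8 + (x - 2)/2 + ln(2)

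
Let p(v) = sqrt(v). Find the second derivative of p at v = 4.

-1/32

From the series, [(v - 4)^2] p = -1/64; multiply by 2! = 2 to get -1/32.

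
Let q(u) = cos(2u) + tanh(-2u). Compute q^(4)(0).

16

Combine the two series term by term.
The coefficient of u^4 in the expansion is 2/3, so q^(4)(0) = 4! * (2/3) = 16.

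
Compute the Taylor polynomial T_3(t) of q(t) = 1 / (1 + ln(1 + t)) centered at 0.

Use the geometric series for the reciprocal, then substitute.
q(0) = 1
q′(0) = -1
q′′(0) = 3
q′′′(0) = -14
The Taylor polynomial is Σ q^(k)(0)/k! · t^k.

-7*t^3/3 + 3*t^2/2 - t + 1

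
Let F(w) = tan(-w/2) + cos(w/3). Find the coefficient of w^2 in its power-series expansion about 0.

Expand each term separately and add.
[w^0] = 1;  [w^1] = -1/2;  [w^2] = -1/18.
So c_2 = F′′(0)/2! = -1/18.

-1/18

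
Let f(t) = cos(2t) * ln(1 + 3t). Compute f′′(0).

-9

Expand each factor separately, then convolve coefficients.
The coefficient of t^2 in the expansion is -9/2, so f′′(0) = 2! * (-9/2) = -9.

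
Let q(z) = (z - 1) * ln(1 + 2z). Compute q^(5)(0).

Distribute the polynomial across the series and collect like powers.
The coefficient of z^5 in the expansion is -52/5, so q^(5)(0) = 5! * (-52/5) = -1248.

-1248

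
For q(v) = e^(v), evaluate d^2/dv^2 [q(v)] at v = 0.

From the series, [v^2] q = 1/2; multiply by 2! = 2 to get 1.

1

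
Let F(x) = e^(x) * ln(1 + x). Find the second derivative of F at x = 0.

Take the Cauchy product of the two expansions.
From the series, [x^2] F = 1/2; multiply by 2! = 2 to get 1.

1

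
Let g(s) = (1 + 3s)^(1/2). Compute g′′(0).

-9/4

Apply the Taylor formula c_k = f^(k)(a)/k!.
From the series, [s^2] g = -9/8; multiply by 2! = 2 to get -9/4.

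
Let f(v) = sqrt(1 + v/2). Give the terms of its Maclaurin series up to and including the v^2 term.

-v^2/32 + v/4 + 1

[v^0] = 1;  [v^1] = 1/4;  [v^2] = -1/32.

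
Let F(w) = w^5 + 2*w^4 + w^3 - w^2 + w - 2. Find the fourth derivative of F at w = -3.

The coefficient of (w + 3)^4 in the expansion is -13, so F^(4)(-3) = 4! * (-13) = -312.

-312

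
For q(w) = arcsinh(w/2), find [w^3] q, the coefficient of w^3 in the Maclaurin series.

-1/48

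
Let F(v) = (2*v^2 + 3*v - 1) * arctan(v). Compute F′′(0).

Distribute the polynomial across the series and collect like powers.
From the series, [v^2] F = 3; multiply by 2! = 2 to get 6.

6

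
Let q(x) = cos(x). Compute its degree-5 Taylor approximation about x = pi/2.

q(pi/2) = 0
q′(pi/2) = -1
q′′(pi/2) = 0
q′′′(pi/2) = 1
q^(4)(pi/2) = 0
q^(5)(pi/2) = -1
Dividing each by k! gives the coefficients c_0, ..., c_5.

-(x - pi/2)^5/120 + (x - pi/2)^3/6 - (x - pi/2)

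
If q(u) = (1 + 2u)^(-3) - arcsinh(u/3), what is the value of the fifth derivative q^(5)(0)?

-2177281/27

Add the two expansions coefficient-wise.
The coefficient of u^5 in the expansion is -2177281/3240, so q^(5)(0) = 5! * (-2177281/3240) = -2177281/27.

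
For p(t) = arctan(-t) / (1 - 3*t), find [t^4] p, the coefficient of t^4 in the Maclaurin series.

-26

Multiply the numerator's expansion by the denominator's geometric series.
So c_4 = p^(4)(0)/4! = -26.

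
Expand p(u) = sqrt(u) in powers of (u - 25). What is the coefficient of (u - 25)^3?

1/50000

p(25) = 5
p′(25) = 1/10
p′′(25) = -1/500
p′′′(25) = 3/25000
So c_3 = p′′′(25)/3! = 1/50000.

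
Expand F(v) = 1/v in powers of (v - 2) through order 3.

-(v - 2)^3/16 + (v - 2)^2/8 - (v - 2)/4 + 1/2

F(2) = 1/2
F′(2) = -1/4
F′′(2) = 1/4
F′′′(2) = -3/8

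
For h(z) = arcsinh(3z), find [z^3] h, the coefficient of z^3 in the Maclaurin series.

-9/2

Differentiate repeatedly and evaluate at the center.
So c_3 = h′′′(0)/3! = -9/2.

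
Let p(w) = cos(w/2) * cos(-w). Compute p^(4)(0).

41/16

Multiply the two series term by term and collect like powers.
From the series, [w^4] p = 41/384; multiply by 4! = 24 to get 41/16.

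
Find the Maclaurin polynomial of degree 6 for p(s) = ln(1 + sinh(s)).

Substitute the inner expansion into the outer series and collect powers.
p(0) = 0
p′(0) = 1
p′′(0) = -1
p′′′(0) = 3
p^(4)(0) = -10
p^(5)(0) = 45
p^(6)(0) = -256

-16*s^6/45 + 3*s^5/8 - 5*s^4/12 + s^3/2 - s^2/2 + s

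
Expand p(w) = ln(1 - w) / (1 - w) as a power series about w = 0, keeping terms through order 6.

Expand 1/(denominator) as a geometric series and multiply by the numerator's series.

-49*w^6/20 - 137*w^5/60 - 25*w^4/12 - 11*w^3/6 - 3*w^2/2 - w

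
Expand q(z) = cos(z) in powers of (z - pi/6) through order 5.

[(z - pi/6)^0] = sqrt(3)/2;  [(z - pi/6)^1] = -1/2;  [(z - pi/6)^2] = -sqrt(3)/4;  [(z - pi/6)^3] = 1/12;  [(z - pi/6)^4] = sqrt(3)/48;  [(z - pi/6)^5] = -1/240.

-(z - pi/6)^5/240 + sqrt(3)*(z - pi/6)^4/48 + (z - pi/6)^3/12 - sqrt(3)*(z - pi/6)^2/4 - (z - pi/6)/2 + sqrt(3)/2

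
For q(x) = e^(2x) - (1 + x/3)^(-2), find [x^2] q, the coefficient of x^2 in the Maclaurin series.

5/3

Expand each term separately and add.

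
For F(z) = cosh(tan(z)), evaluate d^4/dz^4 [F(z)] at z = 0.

9

Let u equal the inner series; expand the outer function in u and truncate.
The coefficient of z^4 in the expansion is 3/8, so F^(4)(0) = 4! * (3/8) = 9.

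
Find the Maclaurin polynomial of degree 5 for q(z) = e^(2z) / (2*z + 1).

Multiply the numerator's expansion by the denominator's geometric series.

-176*z^5/15 + 6*z^4 - 8*z^3/3 + 2*z^2 + 1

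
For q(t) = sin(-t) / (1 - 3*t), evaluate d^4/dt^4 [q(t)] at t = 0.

Expand 1/(denominator) as a geometric series and multiply by the numerator's series.
From the series, [t^4] q = -53/2; multiply by 4! = 24 to get -636.

-636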